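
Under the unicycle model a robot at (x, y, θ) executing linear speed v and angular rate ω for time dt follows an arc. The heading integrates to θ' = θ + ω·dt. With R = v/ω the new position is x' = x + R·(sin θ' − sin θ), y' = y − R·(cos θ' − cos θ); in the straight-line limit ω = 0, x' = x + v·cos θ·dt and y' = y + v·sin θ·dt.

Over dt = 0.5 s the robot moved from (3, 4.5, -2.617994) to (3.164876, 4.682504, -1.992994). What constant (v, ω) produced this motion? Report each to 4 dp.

Δθ = -1.992994 − -2.617994 = 0.625000
ω = Δθ/dt = 0.625000/0.5 = 1.2500
R = −Δy/(cos θ' − cos θ) = -0.4000
v = R·ω = -0.4000·1.2500 = -0.5000

v = -0.5000, ω = 1.2500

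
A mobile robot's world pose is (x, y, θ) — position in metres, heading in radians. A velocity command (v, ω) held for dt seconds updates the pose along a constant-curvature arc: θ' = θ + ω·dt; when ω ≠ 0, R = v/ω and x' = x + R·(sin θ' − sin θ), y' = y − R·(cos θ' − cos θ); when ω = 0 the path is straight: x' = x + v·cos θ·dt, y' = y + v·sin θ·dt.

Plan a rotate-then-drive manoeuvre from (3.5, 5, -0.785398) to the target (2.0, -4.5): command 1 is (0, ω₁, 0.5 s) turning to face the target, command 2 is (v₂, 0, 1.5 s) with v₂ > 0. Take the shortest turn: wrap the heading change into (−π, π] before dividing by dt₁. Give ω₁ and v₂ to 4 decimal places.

ω₁ = -1.8840, v₂ = 6.4118

heading to target = atan2(-4.5−5, 2−3.5) = -1.7274
Δθ = wrap(-1.7274 − -0.7854) = -0.9420; ω₁ = Δθ/dt₁ = -1.8840
distance = √((2−3.5)² + (-4.5−5)²) = 9.6177; v₂ = distance/dt₂ = 6.4118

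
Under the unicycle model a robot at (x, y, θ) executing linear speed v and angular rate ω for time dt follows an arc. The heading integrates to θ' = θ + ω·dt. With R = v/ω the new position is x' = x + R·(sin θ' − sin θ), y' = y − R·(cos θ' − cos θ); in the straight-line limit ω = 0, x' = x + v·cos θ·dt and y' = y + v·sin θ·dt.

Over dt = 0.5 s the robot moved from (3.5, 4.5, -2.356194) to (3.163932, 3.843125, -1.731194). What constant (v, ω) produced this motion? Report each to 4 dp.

v = 1.5000, ω = 1.2500

Δθ = -1.731194 − -2.356194 = 0.625000
ω = Δθ/dt = 0.625000/0.5 = 1.2500
R = −Δy/(cos θ' − cos θ) = 1.2000
v = R·ω = 1.2000·1.2500 = 1.5000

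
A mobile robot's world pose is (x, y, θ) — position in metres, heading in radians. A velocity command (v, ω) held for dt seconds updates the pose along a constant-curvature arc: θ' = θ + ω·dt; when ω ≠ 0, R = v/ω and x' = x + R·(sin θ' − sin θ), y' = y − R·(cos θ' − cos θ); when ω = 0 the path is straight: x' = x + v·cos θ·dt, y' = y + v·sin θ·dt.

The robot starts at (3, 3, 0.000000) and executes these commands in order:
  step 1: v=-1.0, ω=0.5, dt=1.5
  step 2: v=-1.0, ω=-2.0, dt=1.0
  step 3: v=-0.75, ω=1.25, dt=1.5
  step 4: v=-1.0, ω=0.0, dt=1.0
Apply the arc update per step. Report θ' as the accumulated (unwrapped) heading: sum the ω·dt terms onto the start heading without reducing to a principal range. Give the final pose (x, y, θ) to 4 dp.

step 1: θ'=0.7500 (R=-2.0000) → pose (1.6367, 2.4634, 0.7500)
step 2: θ'=-1.2500 (R=0.5000) → pose (0.8214, 2.6716, -1.2500)
step 3: θ'=0.6250 (R=-0.6000) → pose (-0.0990, 2.9689, 0.6250)
step 4: θ'=0.6250 (straight) → pose (-0.9100, 2.3838, 0.6250)

(-0.9100, 2.3838, 0.6250)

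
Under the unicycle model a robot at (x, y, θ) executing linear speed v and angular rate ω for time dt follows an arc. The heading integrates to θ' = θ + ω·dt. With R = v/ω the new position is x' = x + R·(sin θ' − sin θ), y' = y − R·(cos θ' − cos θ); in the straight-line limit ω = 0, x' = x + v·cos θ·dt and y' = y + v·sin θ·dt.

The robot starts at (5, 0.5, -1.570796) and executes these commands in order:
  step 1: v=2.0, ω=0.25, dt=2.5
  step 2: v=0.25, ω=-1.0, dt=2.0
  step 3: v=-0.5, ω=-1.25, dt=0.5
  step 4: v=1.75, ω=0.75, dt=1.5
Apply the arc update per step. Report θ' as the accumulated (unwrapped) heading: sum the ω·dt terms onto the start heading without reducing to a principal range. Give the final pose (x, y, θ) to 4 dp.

(4.1358, -4.9317, -2.4458)

step 1: θ'=-0.9458 (R=8.0000) → pose (6.5123, -4.1808, -0.9458)
step 2: θ'=-2.9458 (R=-0.2500) → pose (6.3582, -4.5723, -2.9458)
step 3: θ'=-3.5708 (R=0.4000) → pose (6.6025, -4.6009, -3.5708)
step 4: θ'=-2.4458 (R=2.3333) → pose (4.1358, -4.9317, -2.4458)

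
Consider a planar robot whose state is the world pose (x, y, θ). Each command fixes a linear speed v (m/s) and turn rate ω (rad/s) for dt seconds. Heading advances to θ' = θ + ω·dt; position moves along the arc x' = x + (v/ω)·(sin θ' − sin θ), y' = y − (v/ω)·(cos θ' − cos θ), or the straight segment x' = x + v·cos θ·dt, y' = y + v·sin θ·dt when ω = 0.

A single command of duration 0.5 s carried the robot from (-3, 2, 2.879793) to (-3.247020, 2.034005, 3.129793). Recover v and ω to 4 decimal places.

v = 0.5000, ω = 0.5000

Δθ = 3.129793 − 2.879793 = 0.250000
ω = Δθ/dt = 0.250000/0.5 = 0.5000
R = Δx/(sin θ' − sin θ) = 1.0000
v = R·ω = 1.0000·0.5000 = 0.5000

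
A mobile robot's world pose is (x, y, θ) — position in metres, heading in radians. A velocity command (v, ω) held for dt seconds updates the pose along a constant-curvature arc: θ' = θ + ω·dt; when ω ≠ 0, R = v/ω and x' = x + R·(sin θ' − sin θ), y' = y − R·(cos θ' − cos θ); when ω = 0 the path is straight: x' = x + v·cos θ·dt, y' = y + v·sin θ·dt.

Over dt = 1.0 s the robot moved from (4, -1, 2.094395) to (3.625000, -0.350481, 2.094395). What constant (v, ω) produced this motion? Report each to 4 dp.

v = 0.7500, ω = 0.0000

Δθ = 2.094395 − 2.094395 = 0.000000
ω = Δθ/dt = 0.000000/1.0 = 0.0000
ω = 0 → v = (Δx·cos θ + Δy·sin θ)/dt = 0.7500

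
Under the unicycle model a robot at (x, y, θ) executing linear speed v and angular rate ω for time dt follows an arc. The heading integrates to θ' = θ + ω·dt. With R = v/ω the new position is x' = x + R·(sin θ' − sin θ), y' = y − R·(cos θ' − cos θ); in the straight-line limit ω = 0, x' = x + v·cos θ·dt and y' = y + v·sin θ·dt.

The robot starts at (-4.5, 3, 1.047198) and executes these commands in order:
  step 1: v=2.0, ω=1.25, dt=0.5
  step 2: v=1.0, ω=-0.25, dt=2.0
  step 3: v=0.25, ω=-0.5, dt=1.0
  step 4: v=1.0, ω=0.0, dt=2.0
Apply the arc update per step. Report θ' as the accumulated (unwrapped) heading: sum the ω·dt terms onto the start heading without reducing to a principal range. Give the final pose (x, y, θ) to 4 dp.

step 1: θ'=1.6722 (R=1.6000) → pose (-4.2939, 3.9620, 1.6722)
step 2: θ'=1.1722 (R=-4.0000) → pose (-4.0008, 5.9194, 1.1722)
step 3: θ'=0.6722 (R=-0.5000) → pose (-3.8514, 6.1165, 0.6722)
step 4: θ'=0.6722 (straight) → pose (-2.2865, 7.3620, 0.6722)

(-2.2865, 7.3620, 0.6722)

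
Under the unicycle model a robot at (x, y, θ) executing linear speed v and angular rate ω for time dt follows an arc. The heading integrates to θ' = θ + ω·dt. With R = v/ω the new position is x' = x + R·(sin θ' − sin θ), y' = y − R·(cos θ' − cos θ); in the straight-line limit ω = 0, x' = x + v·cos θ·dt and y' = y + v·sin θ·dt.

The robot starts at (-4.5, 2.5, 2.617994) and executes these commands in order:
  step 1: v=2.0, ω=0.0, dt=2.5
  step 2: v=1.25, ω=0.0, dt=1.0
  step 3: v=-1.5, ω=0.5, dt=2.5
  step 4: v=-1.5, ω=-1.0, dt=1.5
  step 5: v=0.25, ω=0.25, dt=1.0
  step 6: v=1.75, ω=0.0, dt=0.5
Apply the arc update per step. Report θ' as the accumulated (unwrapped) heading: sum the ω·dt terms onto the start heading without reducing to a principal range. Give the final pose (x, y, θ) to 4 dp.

step 1: θ'=2.6180 (straight) → pose (-8.8301, 5.0000, 2.6180)
step 2: θ'=2.6180 (straight) → pose (-9.9127, 5.6250, 2.6180)
step 3: θ'=3.8680 (R=-3.0000) → pose (-6.4201, 5.9804, 3.8680)
step 4: θ'=2.3680 (R=1.5000) → pose (-4.3758, 5.9321, 2.3680)
step 5: θ'=2.6180 (R=1.0000) → pose (-4.5745, 6.0827, 2.6180)
step 6: θ'=2.6180 (straight) → pose (-5.3322, 6.5202, 2.6180)

(-5.3322, 6.5202, 2.6180)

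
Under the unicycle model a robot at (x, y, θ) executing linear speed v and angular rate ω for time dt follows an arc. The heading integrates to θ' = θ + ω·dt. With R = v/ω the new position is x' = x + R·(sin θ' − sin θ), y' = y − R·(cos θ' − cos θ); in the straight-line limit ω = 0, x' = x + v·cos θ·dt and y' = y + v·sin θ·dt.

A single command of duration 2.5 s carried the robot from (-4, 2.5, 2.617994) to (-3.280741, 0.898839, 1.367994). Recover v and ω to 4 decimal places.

Δθ = 1.367994 − 2.617994 = -1.250000
ω = Δθ/dt = -1.250000/2.5 = -0.5000
R = −Δy/(cos θ' − cos θ) = 1.5000
v = R·ω = 1.5000·-0.5000 = -0.7500

v = -0.7500, ω = -0.5000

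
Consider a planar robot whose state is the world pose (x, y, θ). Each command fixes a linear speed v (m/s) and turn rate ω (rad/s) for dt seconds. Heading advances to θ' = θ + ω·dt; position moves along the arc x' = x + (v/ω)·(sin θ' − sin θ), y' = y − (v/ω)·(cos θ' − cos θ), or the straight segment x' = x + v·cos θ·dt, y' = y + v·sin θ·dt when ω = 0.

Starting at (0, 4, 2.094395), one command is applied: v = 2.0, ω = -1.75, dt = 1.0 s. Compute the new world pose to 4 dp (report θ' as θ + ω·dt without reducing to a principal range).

θ' = 2.0944 + -1.75·1.0 = 0.3444
R = v/ω = 2.0/-1.75 = -1.1429
x' = 0 + -1.1429·(sin 0.3444 − sin 2.0944) = 0.6039
y' = 4 − -1.1429·(cos 0.3444 − cos 2.0944) = 5.6472

(0.6039, 5.6472, 0.3444)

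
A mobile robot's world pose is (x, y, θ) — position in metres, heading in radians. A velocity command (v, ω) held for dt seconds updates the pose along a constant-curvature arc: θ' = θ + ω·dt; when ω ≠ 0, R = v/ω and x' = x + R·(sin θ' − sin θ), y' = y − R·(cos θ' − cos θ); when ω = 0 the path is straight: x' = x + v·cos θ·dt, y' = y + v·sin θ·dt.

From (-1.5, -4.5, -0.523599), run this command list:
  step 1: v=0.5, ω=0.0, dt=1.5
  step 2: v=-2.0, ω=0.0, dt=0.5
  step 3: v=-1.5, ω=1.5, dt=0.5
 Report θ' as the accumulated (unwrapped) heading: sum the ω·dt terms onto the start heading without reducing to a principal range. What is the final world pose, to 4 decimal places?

(-2.4410, -4.2665, 0.2264)

step 1: θ'=-0.5236 (straight) → pose (-0.8505, -4.8750, -0.5236)
step 2: θ'=-0.5236 (straight) → pose (-1.7165, -4.3750, -0.5236)
step 3: θ'=0.2264 (R=-1.0000) → pose (-2.4410, -4.2665, 0.2264)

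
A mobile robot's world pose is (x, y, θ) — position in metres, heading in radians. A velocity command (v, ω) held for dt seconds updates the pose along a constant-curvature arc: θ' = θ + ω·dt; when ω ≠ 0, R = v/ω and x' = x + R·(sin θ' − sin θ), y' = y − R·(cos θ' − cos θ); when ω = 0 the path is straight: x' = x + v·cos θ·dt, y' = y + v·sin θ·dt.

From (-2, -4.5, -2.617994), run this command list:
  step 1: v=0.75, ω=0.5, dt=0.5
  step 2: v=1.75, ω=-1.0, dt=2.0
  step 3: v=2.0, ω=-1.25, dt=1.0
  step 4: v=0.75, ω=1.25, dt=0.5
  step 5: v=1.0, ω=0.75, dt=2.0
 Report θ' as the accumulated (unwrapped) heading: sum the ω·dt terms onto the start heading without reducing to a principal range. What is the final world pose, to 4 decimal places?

(-5.2656, -0.3387, -3.4930)

step 1: θ'=-2.3680 (R=1.5000) → pose (-2.2981, -4.7259, -2.3680)
step 2: θ'=-4.3680 (R=-1.7500) → pose (-5.1681, -4.0648, -4.3680)
step 3: θ'=-5.6180 (R=-1.6000) → pose (-4.6495, -2.2658, -5.6180)
step 4: θ'=-4.9930 (R=0.6000) → pose (-4.4433, -1.9598, -4.9930)
step 5: θ'=-3.4930 (R=1.3333) → pose (-5.2656, -0.3387, -3.4930)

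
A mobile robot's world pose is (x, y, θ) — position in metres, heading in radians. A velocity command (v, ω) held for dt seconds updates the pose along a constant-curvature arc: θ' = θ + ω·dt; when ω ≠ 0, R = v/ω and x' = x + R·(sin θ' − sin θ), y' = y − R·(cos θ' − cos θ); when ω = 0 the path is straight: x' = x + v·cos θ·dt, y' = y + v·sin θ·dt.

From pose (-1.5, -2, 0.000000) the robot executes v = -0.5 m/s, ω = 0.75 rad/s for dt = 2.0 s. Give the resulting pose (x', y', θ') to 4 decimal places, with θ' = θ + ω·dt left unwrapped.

θ' = 0.0000 + 0.75·2.0 = 1.5000
R = v/ω = -0.5/0.75 = -0.6667
x' = -1.5 + -0.6667·(sin 1.5000 − sin 0.0000) = -2.1650
y' = -2 − -0.6667·(cos 1.5000 − cos 0.0000) = -2.6195

(-2.1650, -2.6195, 1.5000)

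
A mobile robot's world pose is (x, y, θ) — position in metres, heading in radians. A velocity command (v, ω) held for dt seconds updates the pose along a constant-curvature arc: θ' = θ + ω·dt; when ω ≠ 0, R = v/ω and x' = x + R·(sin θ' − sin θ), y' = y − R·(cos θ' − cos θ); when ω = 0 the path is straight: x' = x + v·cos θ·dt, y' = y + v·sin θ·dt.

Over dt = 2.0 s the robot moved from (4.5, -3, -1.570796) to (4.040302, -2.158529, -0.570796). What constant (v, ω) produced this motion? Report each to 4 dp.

Δθ = -0.570796 − -1.570796 = 1.000000
ω = Δθ/dt = 1.000000/2.0 = 0.5000
R = −Δy/(cos θ' − cos θ) = -1.0000
v = R·ω = -1.0000·0.5000 = -0.5000

v = -0.5000, ω = 0.5000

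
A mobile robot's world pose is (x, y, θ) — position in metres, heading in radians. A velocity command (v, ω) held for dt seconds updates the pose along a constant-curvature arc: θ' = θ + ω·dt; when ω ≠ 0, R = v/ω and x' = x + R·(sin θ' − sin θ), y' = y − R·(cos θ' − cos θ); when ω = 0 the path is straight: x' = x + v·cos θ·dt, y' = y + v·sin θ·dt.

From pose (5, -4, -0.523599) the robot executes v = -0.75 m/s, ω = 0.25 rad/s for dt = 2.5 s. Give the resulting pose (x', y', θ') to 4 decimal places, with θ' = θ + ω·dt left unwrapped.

(3.1963, -3.6135, 0.1014)

θ' = -0.5236 + 0.25·2.5 = 0.1014
R = v/ω = -0.75/0.25 = -3.0000
x' = 5 + -3.0000·(sin 0.1014 − sin -0.5236) = 3.1963
y' = -4 − -3.0000·(cos 0.1014 − cos -0.5236) = -3.6135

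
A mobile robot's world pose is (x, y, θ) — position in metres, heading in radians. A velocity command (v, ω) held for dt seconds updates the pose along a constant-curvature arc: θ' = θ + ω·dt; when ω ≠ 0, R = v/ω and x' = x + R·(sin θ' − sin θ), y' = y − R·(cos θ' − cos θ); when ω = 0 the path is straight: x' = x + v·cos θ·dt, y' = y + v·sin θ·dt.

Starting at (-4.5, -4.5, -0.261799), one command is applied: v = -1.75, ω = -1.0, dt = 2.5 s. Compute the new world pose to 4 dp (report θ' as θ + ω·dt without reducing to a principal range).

(-4.6958, -1.1843, -2.7618)

θ' = -0.2618 + -1.0·2.5 = -2.7618
R = v/ω = -1.75/-1.0 = 1.7500
x' = -4.5 + 1.7500·(sin -2.7618 − sin -0.2618) = -4.6958
y' = -4.5 − 1.7500·(cos -2.7618 − cos -0.2618) = -1.1843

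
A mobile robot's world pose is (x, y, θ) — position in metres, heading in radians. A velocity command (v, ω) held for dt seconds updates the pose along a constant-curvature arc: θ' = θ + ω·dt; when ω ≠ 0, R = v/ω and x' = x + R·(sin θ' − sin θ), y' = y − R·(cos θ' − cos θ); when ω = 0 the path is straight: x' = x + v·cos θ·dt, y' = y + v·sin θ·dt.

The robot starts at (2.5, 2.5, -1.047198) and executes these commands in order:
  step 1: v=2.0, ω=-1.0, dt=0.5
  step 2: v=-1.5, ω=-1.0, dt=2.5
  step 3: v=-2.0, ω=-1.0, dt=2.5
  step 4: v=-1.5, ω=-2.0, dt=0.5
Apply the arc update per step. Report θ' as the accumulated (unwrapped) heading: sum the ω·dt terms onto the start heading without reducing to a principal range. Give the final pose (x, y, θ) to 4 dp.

(2.8324, -0.1592, -7.5472)

step 1: θ'=-1.5472 (R=-2.0000) → pose (2.7674, 1.5472, -1.5472)
step 2: θ'=-4.0472 (R=1.5000) → pose (5.4472, 2.5084, -4.0472)
step 3: θ'=-6.5472 (R=2.0000) → pose (3.3517, -0.6567, -6.5472)
step 4: θ'=-7.5472 (R=0.7500) → pose (2.8324, -0.1592, -7.5472)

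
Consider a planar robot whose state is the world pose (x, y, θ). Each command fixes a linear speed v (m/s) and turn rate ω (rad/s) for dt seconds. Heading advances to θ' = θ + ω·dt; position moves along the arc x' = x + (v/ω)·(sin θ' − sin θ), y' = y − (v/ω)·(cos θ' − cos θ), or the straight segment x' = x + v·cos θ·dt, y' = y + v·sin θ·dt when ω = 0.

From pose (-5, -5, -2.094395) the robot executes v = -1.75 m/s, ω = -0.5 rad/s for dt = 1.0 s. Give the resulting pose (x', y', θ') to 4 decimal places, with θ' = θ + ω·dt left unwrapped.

(-3.7899, -3.7610, -2.5944)

θ' = -2.0944 + -0.5·1.0 = -2.5944
R = v/ω = -1.75/-0.5 = 3.5000
x' = -5 + 3.5000·(sin -2.5944 − sin -2.0944) = -3.7899
y' = -5 − 3.5000·(cos -2.5944 − cos -2.0944) = -3.7610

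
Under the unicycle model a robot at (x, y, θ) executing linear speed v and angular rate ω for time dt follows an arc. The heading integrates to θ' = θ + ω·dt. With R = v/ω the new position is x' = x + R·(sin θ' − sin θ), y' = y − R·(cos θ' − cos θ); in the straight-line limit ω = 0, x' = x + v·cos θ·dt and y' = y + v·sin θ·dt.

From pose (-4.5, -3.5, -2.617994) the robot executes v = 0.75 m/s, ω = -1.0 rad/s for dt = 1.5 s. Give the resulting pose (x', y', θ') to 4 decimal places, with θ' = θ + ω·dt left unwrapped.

θ' = -2.6180 + -1.0·1.5 = -4.1180
R = v/ω = 0.75/-1.0 = -0.7500
x' = -4.5 + -0.7500·(sin -4.1180 − sin -2.6180) = -5.4964
y' = -3.5 − -0.7500·(cos -4.1180 − cos -2.6180) = -3.2705

(-5.4964, -3.2705, -4.1180)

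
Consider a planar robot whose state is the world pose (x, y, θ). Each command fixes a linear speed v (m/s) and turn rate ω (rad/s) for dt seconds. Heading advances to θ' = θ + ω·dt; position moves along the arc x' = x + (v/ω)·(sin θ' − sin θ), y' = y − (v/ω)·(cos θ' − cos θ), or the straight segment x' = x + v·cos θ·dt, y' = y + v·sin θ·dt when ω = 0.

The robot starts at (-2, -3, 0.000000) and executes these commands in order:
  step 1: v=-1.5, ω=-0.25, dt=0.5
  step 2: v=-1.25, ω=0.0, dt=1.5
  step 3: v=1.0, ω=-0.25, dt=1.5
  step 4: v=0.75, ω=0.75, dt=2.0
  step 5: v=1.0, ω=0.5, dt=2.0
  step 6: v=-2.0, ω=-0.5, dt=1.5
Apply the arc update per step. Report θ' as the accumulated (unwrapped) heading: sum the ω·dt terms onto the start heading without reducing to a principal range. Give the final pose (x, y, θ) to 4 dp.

step 1: θ'=-0.1250 (R=6.0000) → pose (-2.7480, -2.9532, -0.1250)
step 2: θ'=-0.1250 (straight) → pose (-4.6084, -2.7194, -0.1250)
step 3: θ'=-0.5000 (R=-4.0000) → pose (-3.1894, -3.1779, -0.5000)
step 4: θ'=1.0000 (R=1.0000) → pose (-1.8685, -2.8406, 1.0000)
step 5: θ'=2.0000 (R=2.0000) → pose (-1.7329, -0.9277, 2.0000)
step 6: θ'=1.2500 (R=4.0000) → pose (-1.5741, -3.8536, 1.2500)

(-1.5741, -3.8536, 1.2500)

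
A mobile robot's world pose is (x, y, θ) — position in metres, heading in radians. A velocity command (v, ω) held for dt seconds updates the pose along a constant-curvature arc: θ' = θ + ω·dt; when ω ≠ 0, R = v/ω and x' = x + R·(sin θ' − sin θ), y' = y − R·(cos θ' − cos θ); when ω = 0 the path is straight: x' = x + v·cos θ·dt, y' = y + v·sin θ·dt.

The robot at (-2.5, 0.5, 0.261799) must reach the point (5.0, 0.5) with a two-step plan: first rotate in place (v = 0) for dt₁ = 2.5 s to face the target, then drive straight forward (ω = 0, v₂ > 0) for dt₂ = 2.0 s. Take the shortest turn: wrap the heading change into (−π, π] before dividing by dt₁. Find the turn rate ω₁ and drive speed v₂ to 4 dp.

heading to target = atan2(0.5−0.5, 5−-2.5) = 0.0000
Δθ = wrap(0.0000 − 0.2618) = -0.2618; ω₁ = Δθ/dt₁ = -0.1047
distance = √((5−-2.5)² + (0.5−0.5)²) = 7.5000; v₂ = distance/dt₂ = 3.7500

ω₁ = -0.1047, v₂ = 3.7500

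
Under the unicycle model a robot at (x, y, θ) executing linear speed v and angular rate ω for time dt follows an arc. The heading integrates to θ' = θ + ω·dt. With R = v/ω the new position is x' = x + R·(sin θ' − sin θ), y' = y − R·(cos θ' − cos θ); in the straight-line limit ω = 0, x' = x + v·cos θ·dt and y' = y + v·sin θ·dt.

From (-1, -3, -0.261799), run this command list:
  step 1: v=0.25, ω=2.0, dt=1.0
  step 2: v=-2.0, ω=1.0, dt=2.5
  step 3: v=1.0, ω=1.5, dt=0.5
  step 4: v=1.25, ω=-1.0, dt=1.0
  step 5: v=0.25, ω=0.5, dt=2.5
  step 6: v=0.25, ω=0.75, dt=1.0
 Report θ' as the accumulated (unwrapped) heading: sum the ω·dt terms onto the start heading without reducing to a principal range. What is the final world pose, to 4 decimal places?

(2.7256, -5.8268, 5.9882)

step 1: θ'=1.7382 (R=0.1250) → pose (-0.8444, -2.8584, 1.7382)
step 2: θ'=4.2382 (R=-2.0000) → pose (2.9070, -3.4384, 4.2382)
step 3: θ'=4.9882 (R=0.6667) → pose (2.8586, -3.9244, 4.9882)
step 4: θ'=3.9882 (R=-1.2500) → pose (2.5922, -5.0929, 3.9882)
step 5: θ'=5.2382 (R=0.5000) → pose (2.5342, -5.6752, 5.2382)
step 6: θ'=5.9882 (R=0.3333) → pose (2.7256, -5.8268, 5.9882)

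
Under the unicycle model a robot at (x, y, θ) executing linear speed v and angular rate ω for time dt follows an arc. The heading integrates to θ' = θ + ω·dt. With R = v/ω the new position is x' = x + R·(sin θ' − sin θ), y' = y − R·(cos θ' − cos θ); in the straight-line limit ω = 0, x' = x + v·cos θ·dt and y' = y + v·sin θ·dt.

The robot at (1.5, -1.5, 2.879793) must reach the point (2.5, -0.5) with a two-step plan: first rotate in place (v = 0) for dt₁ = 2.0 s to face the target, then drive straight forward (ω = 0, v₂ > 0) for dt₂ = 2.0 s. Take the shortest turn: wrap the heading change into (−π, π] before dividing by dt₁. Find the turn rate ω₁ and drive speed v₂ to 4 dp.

heading to target = atan2(-0.5−-1.5, 2.5−1.5) = 0.7854
Δθ = wrap(0.7854 − 2.8798) = -2.0944; ω₁ = Δθ/dt₁ = -1.0472
distance = √((2.5−1.5)² + (-0.5−-1.5)²) = 1.4142; v₂ = distance/dt₂ = 0.7071

ω₁ = -1.0472, v₂ = 0.7071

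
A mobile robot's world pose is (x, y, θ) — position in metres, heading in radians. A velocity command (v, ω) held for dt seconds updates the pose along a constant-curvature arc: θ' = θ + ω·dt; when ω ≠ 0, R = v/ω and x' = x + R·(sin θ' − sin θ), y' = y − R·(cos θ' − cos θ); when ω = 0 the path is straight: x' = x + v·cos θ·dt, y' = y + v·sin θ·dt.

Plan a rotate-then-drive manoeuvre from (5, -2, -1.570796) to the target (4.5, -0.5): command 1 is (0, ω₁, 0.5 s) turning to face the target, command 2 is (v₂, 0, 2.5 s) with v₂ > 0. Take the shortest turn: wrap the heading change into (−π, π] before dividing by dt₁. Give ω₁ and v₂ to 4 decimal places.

ω₁ = -5.6397, v₂ = 0.6325

heading to target = atan2(-0.5−-2, 4.5−5) = 1.8925
Δθ = wrap(1.8925 − -1.5708) = -2.8198; ω₁ = Δθ/dt₁ = -5.6397
distance = √((4.5−5)² + (-0.5−-2)²) = 1.5811; v₂ = distance/dt₂ = 0.6325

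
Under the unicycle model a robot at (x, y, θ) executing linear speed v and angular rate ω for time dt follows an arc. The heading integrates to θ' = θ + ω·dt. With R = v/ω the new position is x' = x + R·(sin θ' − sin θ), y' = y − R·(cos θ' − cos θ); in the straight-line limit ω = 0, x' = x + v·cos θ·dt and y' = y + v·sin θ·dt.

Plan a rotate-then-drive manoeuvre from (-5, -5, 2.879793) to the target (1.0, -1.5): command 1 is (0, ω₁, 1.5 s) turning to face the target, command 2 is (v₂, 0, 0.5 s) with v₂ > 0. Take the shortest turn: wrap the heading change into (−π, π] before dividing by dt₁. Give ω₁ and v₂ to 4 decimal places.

heading to target = atan2(-1.5−-5, 1−-5) = 0.5281
Δθ = wrap(0.5281 − 2.8798) = -2.3517; ω₁ = Δθ/dt₁ = -1.5678
distance = √((1−-5)² + (-1.5−-5)²) = 6.9462; v₂ = distance/dt₂ = 13.8924

ω₁ = -1.5678, v₂ = 13.8924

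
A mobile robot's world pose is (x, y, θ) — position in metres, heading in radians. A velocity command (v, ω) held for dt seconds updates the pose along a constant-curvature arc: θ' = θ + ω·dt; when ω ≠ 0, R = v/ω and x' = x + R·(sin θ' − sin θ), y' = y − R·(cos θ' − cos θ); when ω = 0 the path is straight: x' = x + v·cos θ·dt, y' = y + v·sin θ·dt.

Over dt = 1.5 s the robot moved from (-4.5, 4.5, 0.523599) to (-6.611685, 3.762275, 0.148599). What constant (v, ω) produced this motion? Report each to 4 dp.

Δθ = 0.148599 − 0.523599 = -0.375000
ω = Δθ/dt = -0.375000/1.5 = -0.2500
R = Δx/(sin θ' − sin θ) = 6.0000
v = R·ω = 6.0000·-0.2500 = -1.5000

v = -1.5000, ω = -0.2500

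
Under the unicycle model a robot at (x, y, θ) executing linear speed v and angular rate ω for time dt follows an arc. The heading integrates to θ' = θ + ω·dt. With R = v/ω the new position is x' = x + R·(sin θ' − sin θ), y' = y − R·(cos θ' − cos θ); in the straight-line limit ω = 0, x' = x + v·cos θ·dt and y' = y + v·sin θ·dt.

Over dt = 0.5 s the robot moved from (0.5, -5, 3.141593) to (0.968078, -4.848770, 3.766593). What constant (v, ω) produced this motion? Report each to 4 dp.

v = -1.0000, ω = 1.2500

Δθ = 3.766593 − 3.141593 = 0.625000
ω = Δθ/dt = 0.625000/0.5 = 1.2500
R = Δx/(sin θ' − sin θ) = -0.8000
v = R·ω = -0.8000·1.2500 = -1.0000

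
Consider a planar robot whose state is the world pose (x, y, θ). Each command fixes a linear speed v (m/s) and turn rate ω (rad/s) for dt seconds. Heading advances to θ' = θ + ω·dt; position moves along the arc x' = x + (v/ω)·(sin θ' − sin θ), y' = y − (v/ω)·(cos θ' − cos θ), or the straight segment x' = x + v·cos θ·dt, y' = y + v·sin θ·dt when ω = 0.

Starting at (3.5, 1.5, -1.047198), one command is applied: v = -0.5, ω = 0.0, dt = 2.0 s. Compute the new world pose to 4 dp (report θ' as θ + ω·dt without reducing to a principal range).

(3.0000, 2.3660, -1.0472)

θ' = -1.0472 + 0.0·2.0 = -1.0472
ω = 0 → straight: x' = 3.5 + -0.5·cos(-1.0472)·2.0 = 3.0000
y' = 1.5 + -0.5·sin(-1.0472)·2.0 = 2.3660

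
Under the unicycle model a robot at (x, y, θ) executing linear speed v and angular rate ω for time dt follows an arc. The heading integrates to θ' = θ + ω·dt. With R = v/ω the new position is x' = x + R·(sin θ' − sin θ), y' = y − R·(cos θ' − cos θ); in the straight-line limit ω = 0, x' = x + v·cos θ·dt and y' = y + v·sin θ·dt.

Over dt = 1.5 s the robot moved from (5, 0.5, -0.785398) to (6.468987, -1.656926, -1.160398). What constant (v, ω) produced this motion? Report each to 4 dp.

Δθ = -1.160398 − -0.785398 = -0.375000
ω = Δθ/dt = -0.375000/1.5 = -0.2500
R = −Δy/(cos θ' − cos θ) = -7.0000
v = R·ω = -7.0000·-0.2500 = 1.7500

v = 1.7500, ω = -0.2500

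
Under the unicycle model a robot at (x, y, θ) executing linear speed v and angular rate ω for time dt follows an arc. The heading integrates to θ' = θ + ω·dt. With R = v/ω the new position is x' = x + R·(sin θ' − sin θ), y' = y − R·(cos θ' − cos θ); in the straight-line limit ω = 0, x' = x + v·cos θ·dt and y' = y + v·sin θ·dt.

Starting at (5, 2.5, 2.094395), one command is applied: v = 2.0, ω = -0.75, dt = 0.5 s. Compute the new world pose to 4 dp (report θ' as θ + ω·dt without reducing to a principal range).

(4.6721, 3.4385, 1.7194)

θ' = 2.0944 + -0.75·0.5 = 1.7194
R = v/ω = 2.0/-0.75 = -2.6667
x' = 5 + -2.6667·(sin 1.7194 − sin 2.0944) = 4.6721
y' = 2.5 − -2.6667·(cos 1.7194 − cos 2.0944) = 3.4385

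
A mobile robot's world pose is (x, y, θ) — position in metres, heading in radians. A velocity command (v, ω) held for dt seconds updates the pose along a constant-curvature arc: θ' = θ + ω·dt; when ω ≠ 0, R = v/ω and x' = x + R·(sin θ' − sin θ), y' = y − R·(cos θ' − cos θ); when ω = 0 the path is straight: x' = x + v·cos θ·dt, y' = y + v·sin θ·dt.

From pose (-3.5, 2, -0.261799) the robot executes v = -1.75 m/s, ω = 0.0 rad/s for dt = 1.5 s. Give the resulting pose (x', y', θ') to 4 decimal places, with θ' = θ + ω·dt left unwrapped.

θ' = -0.2618 + 0.0·1.5 = -0.2618
ω = 0 → straight: x' = -3.5 + -1.75·cos(-0.2618)·1.5 = -6.0356
y' = 2 + -1.75·sin(-0.2618)·1.5 = 2.6794

(-6.0356, 2.6794, -0.2618)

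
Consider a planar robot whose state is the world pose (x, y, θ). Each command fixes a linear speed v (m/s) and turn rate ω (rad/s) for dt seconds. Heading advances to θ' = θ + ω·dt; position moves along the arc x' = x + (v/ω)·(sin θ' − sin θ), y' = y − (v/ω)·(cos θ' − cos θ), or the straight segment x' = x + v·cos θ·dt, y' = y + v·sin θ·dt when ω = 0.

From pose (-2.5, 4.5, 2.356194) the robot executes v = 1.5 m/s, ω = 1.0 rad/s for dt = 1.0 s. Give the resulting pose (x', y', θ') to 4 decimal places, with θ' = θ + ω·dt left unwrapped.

θ' = 2.3562 + 1.0·1.0 = 3.3562
R = v/ω = 1.5/1.0 = 1.5000
x' = -2.5 + 1.5000·(sin 3.3562 − sin 2.3562) = -3.8801
y' = 4.5 − 1.5000·(cos 3.3562 − cos 2.3562) = 4.9049

(-3.8801, 4.9049, 3.3562)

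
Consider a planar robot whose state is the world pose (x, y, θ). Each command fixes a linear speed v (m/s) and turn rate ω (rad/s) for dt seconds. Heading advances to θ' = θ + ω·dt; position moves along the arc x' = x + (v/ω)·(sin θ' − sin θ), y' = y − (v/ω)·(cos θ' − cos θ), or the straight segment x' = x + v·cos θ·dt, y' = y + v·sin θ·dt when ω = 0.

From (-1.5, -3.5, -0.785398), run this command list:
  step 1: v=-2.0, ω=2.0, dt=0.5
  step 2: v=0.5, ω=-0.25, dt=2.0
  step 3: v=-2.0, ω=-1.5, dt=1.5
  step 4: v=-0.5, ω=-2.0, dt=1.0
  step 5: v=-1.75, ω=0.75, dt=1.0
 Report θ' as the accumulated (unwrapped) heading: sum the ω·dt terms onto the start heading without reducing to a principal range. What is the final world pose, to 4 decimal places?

(-0.5305, -2.5068, -3.7854)

step 1: θ'=0.2146 (R=-1.0000) → pose (-2.4201, -3.2300, 0.2146)
step 2: θ'=-0.2854 (R=-2.0000) → pose (-1.4311, -3.2651, -0.2854)
step 3: θ'=-2.5354 (R=1.3333) → pose (-1.8153, -0.8899, -2.5354)
step 4: θ'=-4.5354 (R=0.2500) → pose (-1.4268, -1.0513, -4.5354)
step 5: θ'=-3.7854 (R=-2.3333) → pose (-0.5305, -2.5068, -3.7854)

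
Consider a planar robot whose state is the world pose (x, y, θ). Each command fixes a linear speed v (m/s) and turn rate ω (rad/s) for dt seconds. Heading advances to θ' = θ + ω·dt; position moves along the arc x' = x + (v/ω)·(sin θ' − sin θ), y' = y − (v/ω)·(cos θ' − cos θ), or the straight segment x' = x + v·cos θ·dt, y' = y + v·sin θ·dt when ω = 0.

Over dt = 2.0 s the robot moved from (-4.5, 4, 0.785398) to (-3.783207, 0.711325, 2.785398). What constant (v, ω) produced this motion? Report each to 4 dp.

Δθ = 2.785398 − 0.785398 = 2.000000
ω = Δθ/dt = 2.000000/2.0 = 1.0000
R = −Δy/(cos θ' − cos θ) = -2.0000
v = R·ω = -2.0000·1.0000 = -2.0000

v = -2.0000, ω = 1.0000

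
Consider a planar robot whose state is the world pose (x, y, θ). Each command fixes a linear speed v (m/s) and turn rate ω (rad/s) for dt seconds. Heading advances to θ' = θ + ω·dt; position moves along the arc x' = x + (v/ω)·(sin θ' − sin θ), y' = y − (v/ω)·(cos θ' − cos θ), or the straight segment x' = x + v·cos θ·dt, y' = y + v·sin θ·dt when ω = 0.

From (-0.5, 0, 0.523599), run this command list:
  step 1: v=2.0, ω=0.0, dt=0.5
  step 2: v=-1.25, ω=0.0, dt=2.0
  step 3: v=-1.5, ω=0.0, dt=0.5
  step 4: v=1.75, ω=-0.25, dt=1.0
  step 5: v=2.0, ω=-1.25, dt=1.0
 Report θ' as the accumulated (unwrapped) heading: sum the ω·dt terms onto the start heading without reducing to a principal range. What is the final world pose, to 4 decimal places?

(0.9180, -1.0920, -0.9764)

step 1: θ'=0.5236 (straight) → pose (0.3660, 0.5000, 0.5236)
step 2: θ'=0.5236 (straight) → pose (-1.7990, -0.7500, 0.5236)
step 3: θ'=0.5236 (straight) → pose (-2.4486, -1.1250, 0.5236)
step 4: θ'=0.2736 (R=-7.0000) → pose (-0.8399, -0.4475, 0.2736)
step 5: θ'=-0.9764 (R=-1.6000) → pose (0.9180, -1.0920, -0.9764)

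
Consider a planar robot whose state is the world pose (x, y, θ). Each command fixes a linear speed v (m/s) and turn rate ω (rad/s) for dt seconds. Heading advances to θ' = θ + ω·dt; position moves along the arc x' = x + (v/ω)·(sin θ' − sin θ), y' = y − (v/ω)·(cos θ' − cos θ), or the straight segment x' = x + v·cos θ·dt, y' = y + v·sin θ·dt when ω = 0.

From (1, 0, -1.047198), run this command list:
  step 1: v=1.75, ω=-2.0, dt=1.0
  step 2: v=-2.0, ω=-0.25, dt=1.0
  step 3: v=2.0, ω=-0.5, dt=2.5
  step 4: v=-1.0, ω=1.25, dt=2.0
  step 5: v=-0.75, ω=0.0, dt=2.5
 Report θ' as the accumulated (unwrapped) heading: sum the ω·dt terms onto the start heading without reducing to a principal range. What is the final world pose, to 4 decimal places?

(1.3528, 3.3552, -2.0472)

step 1: θ'=-3.0472 (R=-0.8750) → pose (0.3247, -1.3086, -3.0472)
step 2: θ'=-3.2972 (R=8.0000) → pose (2.3186, -1.3696, -3.2972)
step 3: θ'=-4.5472 (R=-4.0000) → pose (-1.0071, 1.9243, -4.5472)
step 4: θ'=-2.0472 (R=-0.8000) → pose (0.4930, 1.6889, -2.0472)
step 5: θ'=-2.0472 (straight) → pose (1.3528, 3.3552, -2.0472)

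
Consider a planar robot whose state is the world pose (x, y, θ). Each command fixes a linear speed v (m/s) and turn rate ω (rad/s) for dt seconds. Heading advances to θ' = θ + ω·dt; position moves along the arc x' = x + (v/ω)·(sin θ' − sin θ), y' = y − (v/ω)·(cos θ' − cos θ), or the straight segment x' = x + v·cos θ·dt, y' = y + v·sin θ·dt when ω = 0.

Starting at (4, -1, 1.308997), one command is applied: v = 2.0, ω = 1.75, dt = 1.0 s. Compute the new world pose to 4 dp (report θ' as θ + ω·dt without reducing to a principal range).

θ' = 1.3090 + 1.75·1.0 = 3.0590
R = v/ω = 2.0/1.75 = 1.1429
x' = 4 + 1.1429·(sin 3.0590 − sin 1.3090) = 2.9904
y' = -1 − 1.1429·(cos 3.0590 − cos 1.3090) = 0.4348

(2.9904, 0.4348, 3.0590)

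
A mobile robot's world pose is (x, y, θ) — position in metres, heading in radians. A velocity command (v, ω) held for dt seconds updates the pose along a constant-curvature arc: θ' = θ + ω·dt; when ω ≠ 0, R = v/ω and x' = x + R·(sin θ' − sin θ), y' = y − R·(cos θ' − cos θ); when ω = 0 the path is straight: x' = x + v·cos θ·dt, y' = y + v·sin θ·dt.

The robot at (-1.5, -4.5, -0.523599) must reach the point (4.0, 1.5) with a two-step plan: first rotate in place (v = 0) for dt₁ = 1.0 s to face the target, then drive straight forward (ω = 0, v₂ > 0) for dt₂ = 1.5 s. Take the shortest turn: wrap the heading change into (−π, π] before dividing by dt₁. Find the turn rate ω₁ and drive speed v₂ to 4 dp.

heading to target = atan2(1.5−-4.5, 4−-1.5) = 0.8288
Δθ = wrap(0.8288 − -0.5236) = 1.3524; ω₁ = Δθ/dt₁ = 1.3524
distance = √((4−-1.5)² + (1.5−-4.5)²) = 8.1394; v₂ = distance/dt₂ = 5.4263

ω₁ = 1.3524, v₂ = 5.4263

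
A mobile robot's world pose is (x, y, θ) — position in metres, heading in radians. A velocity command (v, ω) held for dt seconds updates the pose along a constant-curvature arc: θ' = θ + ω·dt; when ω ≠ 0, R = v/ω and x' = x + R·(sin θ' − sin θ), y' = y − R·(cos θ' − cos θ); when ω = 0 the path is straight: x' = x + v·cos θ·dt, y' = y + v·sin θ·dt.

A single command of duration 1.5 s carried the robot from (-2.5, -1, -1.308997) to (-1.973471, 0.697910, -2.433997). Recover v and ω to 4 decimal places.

Δθ = -2.433997 − -1.308997 = -1.125000
ω = Δθ/dt = -1.125000/1.5 = -0.7500
R = −Δy/(cos θ' − cos θ) = 1.6667
v = R·ω = 1.6667·-0.7500 = -1.2500

v = -1.2500, ω = -0.7500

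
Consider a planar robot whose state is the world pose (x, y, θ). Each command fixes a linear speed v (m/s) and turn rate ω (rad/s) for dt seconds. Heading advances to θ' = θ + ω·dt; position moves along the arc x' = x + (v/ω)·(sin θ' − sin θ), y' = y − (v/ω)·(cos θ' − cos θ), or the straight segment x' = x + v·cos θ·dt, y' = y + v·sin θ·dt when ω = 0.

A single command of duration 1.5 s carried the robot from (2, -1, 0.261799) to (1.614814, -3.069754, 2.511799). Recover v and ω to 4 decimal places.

Δθ = 2.511799 − 0.261799 = 2.250000
ω = Δθ/dt = 2.250000/1.5 = 1.5000
R = −Δy/(cos θ' − cos θ) = -1.1667
v = R·ω = -1.1667·1.5000 = -1.7500

v = -1.7500, ω = 1.5000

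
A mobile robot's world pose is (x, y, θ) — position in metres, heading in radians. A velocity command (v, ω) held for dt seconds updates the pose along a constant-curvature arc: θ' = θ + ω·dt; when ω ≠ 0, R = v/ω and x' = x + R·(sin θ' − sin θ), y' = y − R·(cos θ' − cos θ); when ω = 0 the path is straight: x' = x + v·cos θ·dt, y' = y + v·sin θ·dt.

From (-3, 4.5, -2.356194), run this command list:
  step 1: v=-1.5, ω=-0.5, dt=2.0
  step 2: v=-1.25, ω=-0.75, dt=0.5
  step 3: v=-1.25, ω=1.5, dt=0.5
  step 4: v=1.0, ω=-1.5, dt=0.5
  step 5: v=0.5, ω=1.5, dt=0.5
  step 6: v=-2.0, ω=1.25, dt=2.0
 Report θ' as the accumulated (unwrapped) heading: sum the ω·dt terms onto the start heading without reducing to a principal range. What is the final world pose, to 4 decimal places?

step 1: θ'=-3.3562 (R=3.0000) → pose (-0.2398, 5.3099, -3.3562)
step 2: θ'=-3.7312 (R=1.6667) → pose (0.3320, 5.0667, -3.7312)
step 3: θ'=-2.9812 (R=-0.8333) → pose (0.9284, 4.9367, -2.9812)
step 4: θ'=-3.7312 (R=-0.6667) → pose (0.4513, 5.0407, -3.7312)
step 5: θ'=-2.9812 (R=0.3333) → pose (0.2127, 5.0927, -2.9812)
step 6: θ'=-0.4812 (R=-1.6000) → pose (0.6977, 8.0905, -0.4812)

(0.6977, 8.0905, -0.4812)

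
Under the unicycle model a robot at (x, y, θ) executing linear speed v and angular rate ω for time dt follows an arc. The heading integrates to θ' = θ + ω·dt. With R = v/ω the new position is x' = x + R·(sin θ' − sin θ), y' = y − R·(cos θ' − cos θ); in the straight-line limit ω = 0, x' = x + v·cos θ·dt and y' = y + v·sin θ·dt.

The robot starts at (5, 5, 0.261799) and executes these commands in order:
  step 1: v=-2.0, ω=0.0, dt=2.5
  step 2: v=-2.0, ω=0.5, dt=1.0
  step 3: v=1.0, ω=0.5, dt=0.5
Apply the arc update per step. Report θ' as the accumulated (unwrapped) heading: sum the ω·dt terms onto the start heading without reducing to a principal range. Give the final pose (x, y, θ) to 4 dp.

(-1.2401, 3.1231, 1.0118)

step 1: θ'=0.2618 (straight) → pose (0.1704, 3.7059, 0.2618)
step 2: θ'=0.7618 (R=-4.0000) → pose (-1.5553, 2.7366, 0.7618)
step 3: θ'=1.0118 (R=2.0000) → pose (-1.2401, 3.1231, 1.0118)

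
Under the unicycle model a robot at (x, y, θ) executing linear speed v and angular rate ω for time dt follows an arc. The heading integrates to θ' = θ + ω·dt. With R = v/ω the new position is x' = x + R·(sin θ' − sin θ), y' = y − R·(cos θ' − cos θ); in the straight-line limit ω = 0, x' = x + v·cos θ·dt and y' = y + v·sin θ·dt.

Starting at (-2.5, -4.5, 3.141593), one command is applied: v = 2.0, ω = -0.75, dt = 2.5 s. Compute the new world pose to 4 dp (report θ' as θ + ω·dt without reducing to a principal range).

(-5.0442, -1.0346, 1.2666)

θ' = 3.1416 + -0.75·2.5 = 1.2666
R = v/ω = 2.0/-0.75 = -2.6667
x' = -2.5 + -2.6667·(sin 1.2666 − sin 3.1416) = -5.0442
y' = -4.5 − -2.6667·(cos 1.2666 − cos 3.1416) = -1.0346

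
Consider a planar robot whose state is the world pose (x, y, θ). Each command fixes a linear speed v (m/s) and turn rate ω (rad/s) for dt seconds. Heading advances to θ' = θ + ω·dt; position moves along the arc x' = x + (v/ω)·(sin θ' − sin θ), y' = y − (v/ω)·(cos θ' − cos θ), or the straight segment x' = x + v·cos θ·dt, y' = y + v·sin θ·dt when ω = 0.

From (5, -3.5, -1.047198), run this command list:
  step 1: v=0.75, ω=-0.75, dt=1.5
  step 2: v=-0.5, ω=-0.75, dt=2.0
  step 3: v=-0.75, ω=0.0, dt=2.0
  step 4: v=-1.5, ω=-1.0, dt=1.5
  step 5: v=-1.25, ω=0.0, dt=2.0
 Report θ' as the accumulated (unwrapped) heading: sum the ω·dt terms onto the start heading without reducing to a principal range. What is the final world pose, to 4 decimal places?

step 1: θ'=-2.1722 (R=-1.0000) → pose (4.9585, -4.5658, -2.1722)
step 2: θ'=-3.6722 (R=0.6667) → pose (5.8456, -4.3680, -3.6722)
step 3: θ'=-3.6722 (straight) → pose (7.1393, -5.1271, -3.6722)
step 4: θ'=-5.1722 (R=1.5000) → pose (7.7245, -7.0865, -5.1722)
step 5: θ'=-5.1722 (straight) → pose (6.6150, -9.3268, -5.1722)

(6.6150, -9.3268, -5.1722)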